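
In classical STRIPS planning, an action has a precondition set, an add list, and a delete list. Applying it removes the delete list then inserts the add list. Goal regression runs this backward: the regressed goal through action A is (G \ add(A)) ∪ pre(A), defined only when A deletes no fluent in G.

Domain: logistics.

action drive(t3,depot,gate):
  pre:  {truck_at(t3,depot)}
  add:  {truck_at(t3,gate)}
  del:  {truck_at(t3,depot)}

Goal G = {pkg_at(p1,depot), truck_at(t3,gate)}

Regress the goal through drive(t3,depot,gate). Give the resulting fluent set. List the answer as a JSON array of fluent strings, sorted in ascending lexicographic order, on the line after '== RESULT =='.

Compute (G \ add) ∪ pre:
  G ∩ del = {}  (empty — regression defined)
  G \ add = {pkg_at(p1,depot), truck_at(t3,gate)} \ {truck_at(t3,gate)} = {pkg_at(p1,depot)}
  ∪ pre   = {pkg_at(p1,depot)} ∪ {truck_at(t3,depot)}
          = {pkg_at(p1,depot), truck_at(t3,depot)}

== RESULT ==
["pkg_at(p1,depot)", "truck_at(t3,depot)"]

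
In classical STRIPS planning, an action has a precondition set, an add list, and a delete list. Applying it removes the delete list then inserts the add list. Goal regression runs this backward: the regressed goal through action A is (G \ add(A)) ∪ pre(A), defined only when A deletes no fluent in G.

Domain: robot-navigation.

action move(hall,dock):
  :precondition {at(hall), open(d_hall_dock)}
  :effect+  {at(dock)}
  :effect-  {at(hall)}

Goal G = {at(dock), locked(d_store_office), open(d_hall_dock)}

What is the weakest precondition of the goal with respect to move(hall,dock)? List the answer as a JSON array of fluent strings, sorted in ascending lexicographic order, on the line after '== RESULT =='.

Compute (G \ add) ∪ pre:
  G ∩ del = {}  (empty — regression defined)
  G \ add = {at(dock), locked(d_store_office), open(d_hall_dock)} \ {at(dock)} = {locked(d_store_office), open(d_hall_dock)}
  ∪ pre   = {locked(d_store_office), open(d_hall_dock)} ∪ {at(hall), open(d_hall_dock)}
          = {at(hall), locked(d_store_office), open(d_hall_dock)}

== RESULT ==
["at(hall)", "locked(d_store_office)", "open(d_hall_dock)"]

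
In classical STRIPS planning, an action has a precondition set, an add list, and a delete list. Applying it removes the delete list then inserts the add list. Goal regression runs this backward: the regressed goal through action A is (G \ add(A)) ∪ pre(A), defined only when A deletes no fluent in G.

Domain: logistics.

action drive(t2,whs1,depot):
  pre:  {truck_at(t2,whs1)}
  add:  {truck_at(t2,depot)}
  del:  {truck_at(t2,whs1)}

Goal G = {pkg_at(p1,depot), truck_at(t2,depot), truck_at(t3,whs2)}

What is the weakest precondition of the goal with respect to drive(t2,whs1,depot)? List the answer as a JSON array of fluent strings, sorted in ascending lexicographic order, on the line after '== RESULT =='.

Regress:
  G ∩ del = {}  (empty — regression defined)
  G \ add = {pkg_at(p1,depot), truck_at(t2,depot), truck_at(t3,whs2)} \ {truck_at(t2,depot)} = {pkg_at(p1,depot), truck_at(t3,whs2)}
  ∪ pre   = {pkg_at(p1,depot), truck_at(t3,whs2)} ∪ {truck_at(t2,whs1)}
          = {pkg_at(p1,depot), truck_at(t2,whs1), truck_at(t3,whs2)}

== RESULT ==
["pkg_at(p1,depot)", "truck_at(t2,whs1)", "truck_at(t3,whs2)"]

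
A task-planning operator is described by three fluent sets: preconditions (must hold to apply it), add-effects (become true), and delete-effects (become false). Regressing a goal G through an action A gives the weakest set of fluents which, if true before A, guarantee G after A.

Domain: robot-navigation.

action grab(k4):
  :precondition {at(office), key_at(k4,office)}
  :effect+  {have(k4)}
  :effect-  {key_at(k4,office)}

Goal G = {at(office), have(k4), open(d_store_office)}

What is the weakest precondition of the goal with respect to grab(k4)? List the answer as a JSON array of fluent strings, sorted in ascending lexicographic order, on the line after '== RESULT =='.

Regress:
  G ∩ del = {}  (empty — regression defined)
  G \ add = {at(office), have(k4), open(d_store_office)} \ {have(k4)} = {at(office), open(d_store_office)}
  ∪ pre   = {at(office), open(d_store_office)} ∪ {at(office), key_at(k4,office)}
          = {at(office), key_at(k4,office), open(d_store_office)}

== RESULT ==
["at(office)", "key_at(k4,office)", "open(d_store_office)"]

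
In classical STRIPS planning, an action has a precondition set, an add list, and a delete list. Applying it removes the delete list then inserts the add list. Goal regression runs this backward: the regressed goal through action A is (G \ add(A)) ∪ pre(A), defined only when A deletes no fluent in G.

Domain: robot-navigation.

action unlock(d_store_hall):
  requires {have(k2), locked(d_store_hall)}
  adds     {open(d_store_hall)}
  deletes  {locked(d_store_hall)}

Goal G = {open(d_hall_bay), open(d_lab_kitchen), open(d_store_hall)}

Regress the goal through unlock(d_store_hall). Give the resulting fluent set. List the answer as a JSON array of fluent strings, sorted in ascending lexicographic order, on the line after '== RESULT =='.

Compute (G \ add) ∪ pre:
  G ∩ del = {}  (empty — regression defined)
  G \ add = {open(d_hall_bay), open(d_lab_kitchen), open(d_store_hall)} \ {open(d_store_hall)} = {open(d_hall_bay), open(d_lab_kitchen)}
  ∪ pre   = {open(d_hall_bay), open(d_lab_kitchen)} ∪ {have(k2), locked(d_store_hall)}
          = {have(k2), locked(d_store_hall), open(d_hall_bay), open(d_lab_kitchen)}

== RESULT ==
["have(k2)", "locked(d_store_hall)", "open(d_hall_bay)", "open(d_lab_kitchen)"]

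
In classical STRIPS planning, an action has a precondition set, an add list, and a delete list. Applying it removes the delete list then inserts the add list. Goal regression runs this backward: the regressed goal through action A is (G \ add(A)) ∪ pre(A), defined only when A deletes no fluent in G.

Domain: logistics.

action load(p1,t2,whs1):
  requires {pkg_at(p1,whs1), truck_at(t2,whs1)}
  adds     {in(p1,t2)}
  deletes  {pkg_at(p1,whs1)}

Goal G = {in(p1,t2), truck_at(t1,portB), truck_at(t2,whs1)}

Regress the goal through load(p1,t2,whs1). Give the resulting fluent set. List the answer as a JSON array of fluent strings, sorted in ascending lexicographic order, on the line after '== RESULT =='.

Compute (G \ add) ∪ pre:
  G ∩ del = {}  (empty — regression defined)
  G \ add = {in(p1,t2), truck_at(t1,portB), truck_at(t2,whs1)} \ {in(p1,t2)} = {truck_at(t1,portB), truck_at(t2,whs1)}
  ∪ pre   = {truck_at(t1,portB), truck_at(t2,whs1)} ∪ {pkg_at(p1,whs1), truck_at(t2,whs1)}
          = {pkg_at(p1,whs1), truck_at(t1,portB), truck_at(t2,whs1)}

== RESULT ==
["pkg_at(p1,whs1)", "truck_at(t1,portB)", "truck_at(t2,whs1)"]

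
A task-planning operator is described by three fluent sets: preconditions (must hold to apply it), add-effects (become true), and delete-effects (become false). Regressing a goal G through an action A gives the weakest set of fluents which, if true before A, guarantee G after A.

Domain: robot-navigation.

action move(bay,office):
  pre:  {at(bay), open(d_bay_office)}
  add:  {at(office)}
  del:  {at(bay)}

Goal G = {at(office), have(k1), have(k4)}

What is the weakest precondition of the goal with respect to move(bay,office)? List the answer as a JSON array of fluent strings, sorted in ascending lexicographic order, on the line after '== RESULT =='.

Regress:
  G ∩ del = {}  (empty — regression defined)
  G \ add = {at(office), have(k1), have(k4)} \ {at(office)} = {have(k1), have(k4)}
  ∪ pre   = {have(k1), have(k4)} ∪ {at(bay), open(d_bay_office)}
          = {at(bay), have(k1), have(k4), open(d_bay_office)}

== RESULT ==
["at(bay)", "have(k1)", "have(k4)", "open(d_bay_office)"]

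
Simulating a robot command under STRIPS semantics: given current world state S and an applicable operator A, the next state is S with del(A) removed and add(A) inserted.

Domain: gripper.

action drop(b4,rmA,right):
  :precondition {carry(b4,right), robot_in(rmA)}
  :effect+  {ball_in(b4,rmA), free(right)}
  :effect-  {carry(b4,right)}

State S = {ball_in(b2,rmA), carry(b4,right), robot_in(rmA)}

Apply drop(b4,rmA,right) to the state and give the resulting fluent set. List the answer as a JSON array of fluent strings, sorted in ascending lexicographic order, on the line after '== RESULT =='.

Compute (S \ del) ∪ add:
  pre ⊆ S: {carry(b4,right), robot_in(rmA)} ⊆ S  — applicable
  S \ del = {ball_in(b2,rmA), robot_in(rmA)}
  ∪ add   = {ball_in(b2,rmA), ball_in(b4,rmA), free(right), robot_in(rmA)}

== RESULT ==
["ball_in(b2,rmA)", "ball_in(b4,rmA)", "free(right)", "robot_in(rmA)"]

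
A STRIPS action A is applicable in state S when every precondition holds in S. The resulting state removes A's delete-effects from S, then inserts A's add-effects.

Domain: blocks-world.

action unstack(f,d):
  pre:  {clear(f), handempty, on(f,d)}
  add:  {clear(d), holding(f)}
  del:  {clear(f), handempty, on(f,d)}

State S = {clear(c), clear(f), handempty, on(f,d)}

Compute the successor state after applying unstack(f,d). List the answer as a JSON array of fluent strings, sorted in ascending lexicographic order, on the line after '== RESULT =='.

Progress:
  pre ⊆ S: {clear(f), handempty, on(f,d)} ⊆ S  — applicable
  S \ del = {clear(c)}
  ∪ add   = {clear(c), clear(d), holding(f)}

== RESULT ==
["clear(c)", "clear(d)", "holding(f)"]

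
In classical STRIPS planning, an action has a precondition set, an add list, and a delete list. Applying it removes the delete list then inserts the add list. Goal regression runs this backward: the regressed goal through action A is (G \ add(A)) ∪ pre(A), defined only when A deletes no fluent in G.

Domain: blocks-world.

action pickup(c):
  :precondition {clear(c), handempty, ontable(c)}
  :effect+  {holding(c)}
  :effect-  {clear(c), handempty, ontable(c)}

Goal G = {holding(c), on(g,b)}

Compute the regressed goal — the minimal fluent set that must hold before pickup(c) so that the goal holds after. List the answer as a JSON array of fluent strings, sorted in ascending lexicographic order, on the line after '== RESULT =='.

Compute (G \ add) ∪ pre:
  G ∩ del = {}  (empty — regression defined)
  G \ add = {holding(c), on(g,b)} \ {holding(c)} = {on(g,b)}
  ∪ pre   = {on(g,b)} ∪ {clear(c), handempty, ontable(c)}
          = {clear(c), handempty, on(g,b), ontable(c)}

== RESULT ==
["clear(c)", "handempty", "on(g,b)", "ontable(c)"]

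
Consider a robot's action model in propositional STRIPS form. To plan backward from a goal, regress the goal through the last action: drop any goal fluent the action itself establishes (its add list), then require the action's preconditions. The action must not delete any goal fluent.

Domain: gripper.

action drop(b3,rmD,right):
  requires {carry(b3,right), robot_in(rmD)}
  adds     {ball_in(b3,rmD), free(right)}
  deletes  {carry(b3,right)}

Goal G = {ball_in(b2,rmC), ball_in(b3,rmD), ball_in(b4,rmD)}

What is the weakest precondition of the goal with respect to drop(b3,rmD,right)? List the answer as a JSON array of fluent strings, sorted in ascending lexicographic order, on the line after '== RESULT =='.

Regress:
  G ∩ del = {}  (empty — regression defined)
  G \ add = {ball_in(b2,rmC), ball_in(b3,rmD), ball_in(b4,rmD)} \ {ball_in(b3,rmD), free(right)} = {ball_in(b2,rmC), ball_in(b4,rmD)}
  ∪ pre   = {ball_in(b2,rmC), ball_in(b4,rmD)} ∪ {carry(b3,right), robot_in(rmD)}
          = {ball_in(b2,rmC), ball_in(b4,rmD), carry(b3,right), robot_in(rmD)}

== RESULT ==
["ball_in(b2,rmC)", "ball_in(b4,rmD)", "carry(b3,right)", "robot_in(rmD)"]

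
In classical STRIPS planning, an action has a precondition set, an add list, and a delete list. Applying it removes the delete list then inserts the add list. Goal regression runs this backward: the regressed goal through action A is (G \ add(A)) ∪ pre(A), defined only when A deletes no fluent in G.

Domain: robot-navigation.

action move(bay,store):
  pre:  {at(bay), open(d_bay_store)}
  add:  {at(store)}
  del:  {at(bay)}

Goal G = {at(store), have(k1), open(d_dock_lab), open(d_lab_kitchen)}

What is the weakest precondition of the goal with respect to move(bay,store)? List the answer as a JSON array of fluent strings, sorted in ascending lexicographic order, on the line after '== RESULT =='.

Compute (G \ add) ∪ pre:
  G ∩ del = {}  (empty — regression defined)
  G \ add = {at(store), have(k1), open(d_dock_lab), open(d_lab_kitchen)} \ {at(store)} = {have(k1), open(d_dock_lab), open(d_lab_kitchen)}
  ∪ pre   = {have(k1), open(d_dock_lab), open(d_lab_kitchen)} ∪ {at(bay), open(d_bay_store)}
          = {at(bay), have(k1), open(d_bay_store), open(d_dock_lab), open(d_lab_kitchen)}

== RESULT ==
["at(bay)", "have(k1)", "open(d_bay_store)", "open(d_dock_lab)", "open(d_lab_kitchen)"]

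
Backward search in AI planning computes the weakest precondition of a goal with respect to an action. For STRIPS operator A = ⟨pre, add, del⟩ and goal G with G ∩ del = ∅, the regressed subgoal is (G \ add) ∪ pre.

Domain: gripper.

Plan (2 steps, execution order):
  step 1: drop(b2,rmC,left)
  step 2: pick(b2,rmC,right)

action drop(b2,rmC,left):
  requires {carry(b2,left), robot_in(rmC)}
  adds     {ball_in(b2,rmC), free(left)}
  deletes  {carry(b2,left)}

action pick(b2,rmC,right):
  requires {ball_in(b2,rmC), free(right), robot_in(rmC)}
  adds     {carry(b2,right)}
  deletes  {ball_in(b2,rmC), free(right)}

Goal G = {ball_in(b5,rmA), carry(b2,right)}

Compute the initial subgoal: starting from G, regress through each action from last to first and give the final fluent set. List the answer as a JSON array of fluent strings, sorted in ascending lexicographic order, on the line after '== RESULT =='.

Work backward from the goal:
  through step 2 (pick(b2,rmC,right)): drop {carry(b2,right)}, keep {ball_in(b5,rmA)}, require {ball_in(b2,rmC), free(right), robot_in(rmC)}
    → {ball_in(b2,rmC), ball_in(b5,rmA), free(right), robot_in(rmC)}
  through step 1 (drop(b2,rmC,left)): drop {ball_in(b2,rmC)}, keep {ball_in(b5,rmA), free(right), robot_in(rmC)}, require {carry(b2,left), robot_in(rmC)}
    → {ball_in(b5,rmA), carry(b2,left), free(right), robot_in(rmC)}

== RESULT ==
["ball_in(b5,rmA)", "carry(b2,left)", "free(right)", "robot_in(rmC)"]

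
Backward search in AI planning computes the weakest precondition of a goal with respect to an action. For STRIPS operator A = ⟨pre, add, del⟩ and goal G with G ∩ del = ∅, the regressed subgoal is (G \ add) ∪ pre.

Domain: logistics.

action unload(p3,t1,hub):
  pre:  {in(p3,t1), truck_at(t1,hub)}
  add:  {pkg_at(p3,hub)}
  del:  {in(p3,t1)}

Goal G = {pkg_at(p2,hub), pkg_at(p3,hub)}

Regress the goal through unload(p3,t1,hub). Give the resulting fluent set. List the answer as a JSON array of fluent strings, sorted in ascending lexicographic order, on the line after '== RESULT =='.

Regress:
  G ∩ del = {}  (empty — regression defined)
  G \ add = {pkg_at(p2,hub), pkg_at(p3,hub)} \ {pkg_at(p3,hub)} = {pkg_at(p2,hub)}
  ∪ pre   = {pkg_at(p2,hub)} ∪ {in(p3,t1), truck_at(t1,hub)}
          = {in(p3,t1), pkg_at(p2,hub), truck_at(t1,hub)}

== RESULT ==
["in(p3,t1)", "pkg_at(p2,hub)", "truck_at(t1,hub)"]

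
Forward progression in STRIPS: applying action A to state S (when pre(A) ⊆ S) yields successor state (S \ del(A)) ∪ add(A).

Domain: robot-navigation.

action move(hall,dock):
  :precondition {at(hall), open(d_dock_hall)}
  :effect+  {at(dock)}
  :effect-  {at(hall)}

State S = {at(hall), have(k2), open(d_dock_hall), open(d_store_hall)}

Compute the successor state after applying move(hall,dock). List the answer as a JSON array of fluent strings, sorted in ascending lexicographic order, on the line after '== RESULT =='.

Progress:
  pre ⊆ S: {at(hall), open(d_dock_hall)} ⊆ S  — applicable
  S \ del = {have(k2), open(d_dock_hall), open(d_store_hall)}
  ∪ add   = {at(dock), have(k2), open(d_dock_hall), open(d_store_hall)}

== RESULT ==
["at(dock)", "have(k2)", "open(d_dock_hall)", "open(d_store_hall)"]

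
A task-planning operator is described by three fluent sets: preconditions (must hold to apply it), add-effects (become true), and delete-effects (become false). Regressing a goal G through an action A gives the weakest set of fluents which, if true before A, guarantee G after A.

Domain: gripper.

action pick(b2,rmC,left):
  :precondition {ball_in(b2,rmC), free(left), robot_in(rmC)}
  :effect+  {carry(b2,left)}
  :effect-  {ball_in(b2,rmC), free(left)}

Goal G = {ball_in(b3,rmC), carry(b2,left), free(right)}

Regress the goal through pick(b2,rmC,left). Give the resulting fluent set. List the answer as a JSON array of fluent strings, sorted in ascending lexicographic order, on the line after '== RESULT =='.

Regress:
  G ∩ del = {}  (empty — regression defined)
  G \ add = {ball_in(b3,rmC), carry(b2,left), free(right)} \ {carry(b2,left)} = {ball_in(b3,rmC), free(right)}
  ∪ pre   = {ball_in(b3,rmC), free(right)} ∪ {ball_in(b2,rmC), free(left), robot_in(rmC)}
          = {ball_in(b2,rmC), ball_in(b3,rmC), free(left), free(right), robot_in(rmC)}

== RESULT ==
["ball_in(b2,rmC)", "ball_in(b3,rmC)", "free(left)", "free(right)", "robot_in(rmC)"]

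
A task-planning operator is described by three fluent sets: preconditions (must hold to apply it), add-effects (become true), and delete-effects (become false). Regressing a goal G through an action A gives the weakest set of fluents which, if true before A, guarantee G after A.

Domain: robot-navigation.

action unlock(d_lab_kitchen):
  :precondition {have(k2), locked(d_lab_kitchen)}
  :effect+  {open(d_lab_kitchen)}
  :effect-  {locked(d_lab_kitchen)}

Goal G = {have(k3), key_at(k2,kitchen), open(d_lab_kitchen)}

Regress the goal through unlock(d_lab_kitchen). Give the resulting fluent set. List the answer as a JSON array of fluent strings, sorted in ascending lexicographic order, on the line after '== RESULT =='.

Regress:
  G ∩ del = {}  (empty — regression defined)
  G \ add = {have(k3), key_at(k2,kitchen), open(d_lab_kitchen)} \ {open(d_lab_kitchen)} = {have(k3), key_at(k2,kitchen)}
  ∪ pre   = {have(k3), key_at(k2,kitchen)} ∪ {have(k2), locked(d_lab_kitchen)}
          = {have(k2), have(k3), key_at(k2,kitchen), locked(d_lab_kitchen)}

== RESULT ==
["have(k2)", "have(k3)", "key_at(k2,kitchen)", "locked(d_lab_kitchen)"]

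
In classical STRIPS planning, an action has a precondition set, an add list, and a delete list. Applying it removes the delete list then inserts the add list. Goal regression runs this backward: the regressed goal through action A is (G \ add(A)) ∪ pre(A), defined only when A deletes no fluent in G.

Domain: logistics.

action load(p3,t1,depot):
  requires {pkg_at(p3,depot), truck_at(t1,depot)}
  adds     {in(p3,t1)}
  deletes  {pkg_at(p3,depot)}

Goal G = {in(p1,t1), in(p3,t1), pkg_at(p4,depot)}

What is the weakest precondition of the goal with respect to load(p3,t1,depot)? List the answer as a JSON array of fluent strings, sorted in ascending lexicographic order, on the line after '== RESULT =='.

Regress:
  G ∩ del = {}  (empty — regression defined)
  G \ add = {in(p1,t1), in(p3,t1), pkg_at(p4,depot)} \ {in(p3,t1)} = {in(p1,t1), pkg_at(p4,depot)}
  ∪ pre   = {in(p1,t1), pkg_at(p4,depot)} ∪ {pkg_at(p3,depot), truck_at(t1,depot)}
          = {in(p1,t1), pkg_at(p3,depot), pkg_at(p4,depot), truck_at(t1,depot)}

== RESULT ==
["in(p1,t1)", "pkg_at(p3,depot)", "pkg_at(p4,depot)", "truck_at(t1,depot)"]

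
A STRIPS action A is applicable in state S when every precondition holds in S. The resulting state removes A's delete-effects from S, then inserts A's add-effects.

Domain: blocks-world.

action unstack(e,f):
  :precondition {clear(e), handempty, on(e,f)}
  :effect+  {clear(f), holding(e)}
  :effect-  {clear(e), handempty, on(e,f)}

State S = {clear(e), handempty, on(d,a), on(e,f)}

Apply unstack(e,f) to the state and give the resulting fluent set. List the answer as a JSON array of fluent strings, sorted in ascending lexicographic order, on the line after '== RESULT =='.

Compute (S \ del) ∪ add:
  pre ⊆ S: {clear(e), handempty, on(e,f)} ⊆ S  — applicable
  S \ del = {on(d,a)}
  ∪ add   = {clear(f), holding(e), on(d,a)}

== RESULT ==
["clear(f)", "holding(e)", "on(d,a)"]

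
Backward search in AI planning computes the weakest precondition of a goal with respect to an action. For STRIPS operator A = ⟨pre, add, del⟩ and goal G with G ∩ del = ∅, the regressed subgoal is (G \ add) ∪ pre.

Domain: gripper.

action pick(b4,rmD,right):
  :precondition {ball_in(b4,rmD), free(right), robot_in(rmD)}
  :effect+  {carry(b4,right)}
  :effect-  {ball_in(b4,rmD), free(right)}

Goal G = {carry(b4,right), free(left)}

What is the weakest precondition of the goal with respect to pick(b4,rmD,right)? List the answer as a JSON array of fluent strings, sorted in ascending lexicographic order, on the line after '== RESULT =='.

Regress:
  G ∩ del = {}  (empty — regression defined)
  G \ add = {carry(b4,right), free(left)} \ {carry(b4,right)} = {free(left)}
  ∪ pre   = {free(left)} ∪ {ball_in(b4,rmD), free(right), robot_in(rmD)}
          = {ball_in(b4,rmD), free(left), free(right), robot_in(rmD)}

== RESULT ==
["ball_in(b4,rmD)", "free(left)", "free(right)", "robot_in(rmD)"]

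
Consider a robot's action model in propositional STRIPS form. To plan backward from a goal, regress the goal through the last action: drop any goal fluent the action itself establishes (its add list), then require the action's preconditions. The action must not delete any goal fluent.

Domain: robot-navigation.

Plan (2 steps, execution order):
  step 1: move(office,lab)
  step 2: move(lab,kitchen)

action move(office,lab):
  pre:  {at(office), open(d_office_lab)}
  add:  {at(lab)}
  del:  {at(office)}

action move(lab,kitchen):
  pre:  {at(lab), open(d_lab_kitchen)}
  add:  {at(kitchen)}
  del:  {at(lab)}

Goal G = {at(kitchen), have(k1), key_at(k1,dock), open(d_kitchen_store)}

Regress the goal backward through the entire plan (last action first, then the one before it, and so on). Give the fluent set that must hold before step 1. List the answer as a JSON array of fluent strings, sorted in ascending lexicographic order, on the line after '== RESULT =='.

Regress step by step:
  through step 2 (move(lab,kitchen)): drop {at(kitchen)}, keep {have(k1), key_at(k1,dock), open(d_kitchen_store)}, require {at(lab), open(d_lab_kitchen)}
    → {at(lab), have(k1), key_at(k1,dock), open(d_kitchen_store), open(d_lab_kitchen)}
  through step 1 (move(office,lab)): drop {at(lab)}, keep {have(k1), key_at(k1,dock), open(d_kitchen_store), open(d_lab_kitchen)}, require {at(office), open(d_office_lab)}
    → {at(office), have(k1), key_at(k1,dock), open(d_kitchen_store), open(d_lab_kitchen), open(d_office_lab)}

== RESULT ==
["at(office)", "have(k1)", "key_at(k1,dock)", "open(d_kitchen_store)", "open(d_lab_kitchen)", "open(d_office_lab)"]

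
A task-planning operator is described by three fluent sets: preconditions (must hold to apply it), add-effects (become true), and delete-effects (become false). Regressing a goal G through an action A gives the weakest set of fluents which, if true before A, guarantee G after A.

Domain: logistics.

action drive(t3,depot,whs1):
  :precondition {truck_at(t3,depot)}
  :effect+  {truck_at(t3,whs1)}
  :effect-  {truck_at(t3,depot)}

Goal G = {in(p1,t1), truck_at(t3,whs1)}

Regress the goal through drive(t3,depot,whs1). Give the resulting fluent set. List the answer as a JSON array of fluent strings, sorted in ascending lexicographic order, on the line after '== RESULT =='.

Compute (G \ add) ∪ pre:
  G ∩ del = {}  (empty — regression defined)
  G \ add = {in(p1,t1), truck_at(t3,whs1)} \ {truck_at(t3,whs1)} = {in(p1,t1)}
  ∪ pre   = {in(p1,t1)} ∪ {truck_at(t3,depot)}
          = {in(p1,t1), truck_at(t3,depot)}

== RESULT ==
["in(p1,t1)", "truck_at(t3,depot)"]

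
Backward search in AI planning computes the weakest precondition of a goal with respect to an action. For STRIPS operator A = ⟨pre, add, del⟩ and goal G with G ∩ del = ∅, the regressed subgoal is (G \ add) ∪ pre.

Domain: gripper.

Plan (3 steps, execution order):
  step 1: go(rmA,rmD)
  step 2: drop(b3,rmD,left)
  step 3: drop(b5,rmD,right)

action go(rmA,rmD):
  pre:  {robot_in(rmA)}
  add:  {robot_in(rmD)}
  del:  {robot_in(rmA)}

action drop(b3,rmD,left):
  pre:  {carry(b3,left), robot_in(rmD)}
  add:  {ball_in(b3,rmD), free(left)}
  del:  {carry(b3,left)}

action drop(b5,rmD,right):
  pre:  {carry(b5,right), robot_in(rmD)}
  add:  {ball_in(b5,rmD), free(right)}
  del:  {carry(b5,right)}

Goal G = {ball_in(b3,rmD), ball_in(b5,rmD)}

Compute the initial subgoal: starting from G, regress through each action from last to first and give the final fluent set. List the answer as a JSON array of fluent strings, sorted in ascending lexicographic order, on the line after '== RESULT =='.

Regress step by step:
  through step 3 (drop(b5,rmD,right)): drop {ball_in(b5,rmD)}, keep {ball_in(b3,rmD)}, require {carry(b5,right), robot_in(rmD)}
    → {ball_in(b3,rmD), carry(b5,right), robot_in(rmD)}
  through step 2 (drop(b3,rmD,left)): drop {ball_in(b3,rmD)}, keep {carry(b5,right), robot_in(rmD)}, require {carry(b3,left), robot_in(rmD)}
    → {carry(b3,left), carry(b5,right), robot_in(rmD)}
  through step 1 (go(rmA,rmD)): drop {robot_in(rmD)}, keep {carry(b3,left), carry(b5,right)}, require {robot_in(rmA)}
    → {carry(b3,left), carry(b5,right), robot_in(rmA)}

== RESULT ==
["carry(b3,left)", "carry(b5,right)", "robot_in(rmA)"]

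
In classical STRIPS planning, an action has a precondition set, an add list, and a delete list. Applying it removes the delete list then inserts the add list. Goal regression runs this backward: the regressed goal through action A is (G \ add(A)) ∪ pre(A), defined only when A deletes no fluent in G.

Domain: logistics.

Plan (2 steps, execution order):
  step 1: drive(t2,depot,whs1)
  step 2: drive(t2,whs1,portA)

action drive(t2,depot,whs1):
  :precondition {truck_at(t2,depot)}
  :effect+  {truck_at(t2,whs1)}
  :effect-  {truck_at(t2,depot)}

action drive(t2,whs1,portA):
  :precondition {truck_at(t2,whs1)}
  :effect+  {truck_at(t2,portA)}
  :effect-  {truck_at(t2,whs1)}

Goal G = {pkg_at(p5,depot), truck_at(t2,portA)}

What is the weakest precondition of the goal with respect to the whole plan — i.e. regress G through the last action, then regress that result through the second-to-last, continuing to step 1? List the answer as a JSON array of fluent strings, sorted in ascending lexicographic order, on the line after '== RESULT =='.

Regress step by step:
  through step 2 (drive(t2,whs1,portA)): drop {truck_at(t2,portA)}, keep {pkg_at(p5,depot)}, require {truck_at(t2,whs1)}
    → {pkg_at(p5,depot), truck_at(t2,whs1)}
  through step 1 (drive(t2,depot,whs1)): drop {truck_at(t2,whs1)}, keep {pkg_at(p5,depot)}, require {truck_at(t2,depot)}
    → {pkg_at(p5,depot), truck_at(t2,depot)}

== RESULT ==
["pkg_at(p5,depot)", "truck_at(t2,depot)"]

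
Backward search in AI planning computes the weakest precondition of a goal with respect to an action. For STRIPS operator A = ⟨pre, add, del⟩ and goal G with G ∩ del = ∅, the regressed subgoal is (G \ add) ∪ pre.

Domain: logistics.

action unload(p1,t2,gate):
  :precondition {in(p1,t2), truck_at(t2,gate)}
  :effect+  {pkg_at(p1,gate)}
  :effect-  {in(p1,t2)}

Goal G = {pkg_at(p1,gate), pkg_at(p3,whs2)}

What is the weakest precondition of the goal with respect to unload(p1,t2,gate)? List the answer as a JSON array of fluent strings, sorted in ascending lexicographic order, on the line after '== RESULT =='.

Regress:
  G ∩ del = {}  (empty — regression defined)
  G \ add = {pkg_at(p1,gate), pkg_at(p3,whs2)} \ {pkg_at(p1,gate)} = {pkg_at(p3,whs2)}
  ∪ pre   = {pkg_at(p3,whs2)} ∪ {in(p1,t2), truck_at(t2,gate)}
          = {in(p1,t2), pkg_at(p3,whs2), truck_at(t2,gate)}

== RESULT ==
["in(p1,t2)", "pkg_at(p3,whs2)", "truck_at(t2,gate)"]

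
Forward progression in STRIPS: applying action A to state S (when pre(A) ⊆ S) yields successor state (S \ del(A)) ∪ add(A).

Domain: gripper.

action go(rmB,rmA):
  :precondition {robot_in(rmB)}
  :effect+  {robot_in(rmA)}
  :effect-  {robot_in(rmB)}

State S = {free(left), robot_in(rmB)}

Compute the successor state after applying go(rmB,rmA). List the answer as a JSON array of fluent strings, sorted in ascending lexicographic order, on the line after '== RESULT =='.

Compute (S \ del) ∪ add:
  pre ⊆ S: {robot_in(rmB)} ⊆ S  — applicable
  S \ del = {free(left)}
  ∪ add   = {free(left), robot_in(rmA)}

== RESULT ==
["free(left)", "robot_in(rmA)"]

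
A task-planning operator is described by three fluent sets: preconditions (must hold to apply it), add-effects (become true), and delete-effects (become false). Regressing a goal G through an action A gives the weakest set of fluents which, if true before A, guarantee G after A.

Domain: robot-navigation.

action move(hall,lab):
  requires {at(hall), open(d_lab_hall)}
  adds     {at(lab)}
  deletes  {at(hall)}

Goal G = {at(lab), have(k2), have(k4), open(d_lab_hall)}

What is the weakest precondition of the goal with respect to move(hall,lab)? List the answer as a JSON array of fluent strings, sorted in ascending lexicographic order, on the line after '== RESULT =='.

Compute (G \ add) ∪ pre:
  G ∩ del = {}  (empty — regression defined)
  G \ add = {at(lab), have(k2), have(k4), open(d_lab_hall)} \ {at(lab)} = {have(k2), have(k4), open(d_lab_hall)}
  ∪ pre   = {have(k2), have(k4), open(d_lab_hall)} ∪ {at(hall), open(d_lab_hall)}
          = {at(hall), have(k2), have(k4), open(d_lab_hall)}

== RESULT ==
["at(hall)", "have(k2)", "have(k4)", "open(d_lab_hall)"]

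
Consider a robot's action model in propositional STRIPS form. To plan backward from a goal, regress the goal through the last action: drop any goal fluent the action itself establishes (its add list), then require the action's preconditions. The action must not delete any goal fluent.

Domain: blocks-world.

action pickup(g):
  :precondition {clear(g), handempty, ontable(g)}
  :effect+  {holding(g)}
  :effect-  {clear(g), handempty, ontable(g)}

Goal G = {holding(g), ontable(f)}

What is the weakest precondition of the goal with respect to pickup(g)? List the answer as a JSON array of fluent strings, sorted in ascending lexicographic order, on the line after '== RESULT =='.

Compute (G \ add) ∪ pre:
  G ∩ del = {}  (empty — regression defined)
  G \ add = {holding(g), ontable(f)} \ {holding(g)} = {ontable(f)}
  ∪ pre   = {ontable(f)} ∪ {clear(g), handempty, ontable(g)}
          = {clear(g), handempty, ontable(f), ontable(g)}

== RESULT ==
["clear(g)", "handempty", "ontable(f)", "ontable(g)"]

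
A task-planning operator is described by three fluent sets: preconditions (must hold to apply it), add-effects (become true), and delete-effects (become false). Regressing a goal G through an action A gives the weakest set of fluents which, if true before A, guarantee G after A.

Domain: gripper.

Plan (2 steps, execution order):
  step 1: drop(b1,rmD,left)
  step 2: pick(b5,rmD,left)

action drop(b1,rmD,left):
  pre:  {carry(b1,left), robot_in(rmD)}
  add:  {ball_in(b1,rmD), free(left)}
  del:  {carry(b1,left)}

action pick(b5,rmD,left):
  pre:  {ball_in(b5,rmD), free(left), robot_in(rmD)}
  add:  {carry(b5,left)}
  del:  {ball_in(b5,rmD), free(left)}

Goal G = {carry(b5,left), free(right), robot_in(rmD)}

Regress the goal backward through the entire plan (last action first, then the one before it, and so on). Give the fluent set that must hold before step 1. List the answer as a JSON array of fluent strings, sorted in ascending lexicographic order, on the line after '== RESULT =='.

Work backward from the goal:
  through step 2 (pick(b5,rmD,left)): drop {carry(b5,left)}, keep {free(right), robot_in(rmD)}, require {ball_in(b5,rmD), free(left), robot_in(rmD)}
    → {ball_in(b5,rmD), free(left), free(right), robot_in(rmD)}
  through step 1 (drop(b1,rmD,left)): drop {free(left)}, keep {ball_in(b5,rmD), free(right), robot_in(rmD)}, require {carry(b1,left), robot_in(rmD)}
    → {ball_in(b5,rmD), carry(b1,left), free(right), robot_in(rmD)}

== RESULT ==
["ball_in(b5,rmD)", "carry(b1,left)", "free(right)", "robot_in(rmD)"]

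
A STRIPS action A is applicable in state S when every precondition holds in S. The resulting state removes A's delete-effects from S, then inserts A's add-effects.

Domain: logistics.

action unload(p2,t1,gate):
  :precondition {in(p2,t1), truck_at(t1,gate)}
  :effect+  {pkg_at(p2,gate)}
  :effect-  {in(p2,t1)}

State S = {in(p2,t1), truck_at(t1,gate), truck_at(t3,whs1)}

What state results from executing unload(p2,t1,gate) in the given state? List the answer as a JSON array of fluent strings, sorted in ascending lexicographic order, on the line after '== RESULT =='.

Progress:
  pre ⊆ S: {in(p2,t1), truck_at(t1,gate)} ⊆ S  — applicable
  S \ del = {truck_at(t1,gate), truck_at(t3,whs1)}
  ∪ add   = {pkg_at(p2,gate), truck_at(t1,gate), truck_at(t3,whs1)}

== RESULT ==
["pkg_at(p2,gate)", "truck_at(t1,gate)", "truck_at(t3,whs1)"]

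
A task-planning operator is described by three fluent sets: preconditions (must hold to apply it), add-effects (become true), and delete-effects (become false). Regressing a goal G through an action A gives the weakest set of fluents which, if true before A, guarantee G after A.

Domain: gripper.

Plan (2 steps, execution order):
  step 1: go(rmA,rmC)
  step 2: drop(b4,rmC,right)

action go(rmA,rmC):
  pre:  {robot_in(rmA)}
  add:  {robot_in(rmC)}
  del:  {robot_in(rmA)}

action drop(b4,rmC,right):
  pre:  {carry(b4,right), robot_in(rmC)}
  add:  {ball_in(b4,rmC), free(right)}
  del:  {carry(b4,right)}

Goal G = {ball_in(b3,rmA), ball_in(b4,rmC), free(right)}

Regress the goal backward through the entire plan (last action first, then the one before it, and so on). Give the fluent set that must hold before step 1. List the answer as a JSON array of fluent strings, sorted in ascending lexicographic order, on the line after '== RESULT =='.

Regress step by step:
  through step 2 (drop(b4,rmC,right)): drop {ball_in(b4,rmC), free(right)}, keep {ball_in(b3,rmA)}, require {carry(b4,right), robot_in(rmC)}
    → {ball_in(b3,rmA), carry(b4,right), robot_in(rmC)}
  through step 1 (go(rmA,rmC)): drop {robot_in(rmC)}, keep {ball_in(b3,rmA), carry(b4,right)}, require {robot_in(rmA)}
    → {ball_in(b3,rmA), carry(b4,right), robot_in(rmA)}

== RESULT ==
["ball_in(b3,rmA)", "carry(b4,right)", "robot_in(rmA)"]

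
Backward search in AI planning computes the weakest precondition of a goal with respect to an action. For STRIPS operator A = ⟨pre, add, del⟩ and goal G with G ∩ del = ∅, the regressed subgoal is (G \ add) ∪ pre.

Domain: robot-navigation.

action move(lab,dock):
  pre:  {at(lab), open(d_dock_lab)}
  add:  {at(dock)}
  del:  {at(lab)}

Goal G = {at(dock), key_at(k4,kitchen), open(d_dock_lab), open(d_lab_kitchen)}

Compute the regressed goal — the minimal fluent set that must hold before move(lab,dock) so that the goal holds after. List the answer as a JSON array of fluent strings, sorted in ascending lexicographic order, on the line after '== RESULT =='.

Compute (G \ add) ∪ pre:
  G ∩ del = {}  (empty — regression defined)
  G \ add = {at(dock), key_at(k4,kitchen), open(d_dock_lab), open(d_lab_kitchen)} \ {at(dock)} = {key_at(k4,kitchen), open(d_dock_lab), open(d_lab_kitchen)}
  ∪ pre   = {key_at(k4,kitchen), open(d_dock_lab), open(d_lab_kitchen)} ∪ {at(lab), open(d_dock_lab)}
          = {at(lab), key_at(k4,kitchen), open(d_dock_lab), open(d_lab_kitchen)}

== RESULT ==
["at(lab)", "key_at(k4,kitchen)", "open(d_dock_lab)", "open(d_lab_kitchen)"]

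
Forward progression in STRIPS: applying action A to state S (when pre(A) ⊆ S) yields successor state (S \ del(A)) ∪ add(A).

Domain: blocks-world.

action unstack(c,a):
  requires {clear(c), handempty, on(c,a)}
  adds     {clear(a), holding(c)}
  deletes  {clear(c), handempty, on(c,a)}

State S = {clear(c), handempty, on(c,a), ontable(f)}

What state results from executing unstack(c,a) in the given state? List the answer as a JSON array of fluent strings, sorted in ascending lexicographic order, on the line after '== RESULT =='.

Progress:
  pre ⊆ S: {clear(c), handempty, on(c,a)} ⊆ S  — applicable
  S \ del = {ontable(f)}
  ∪ add   = {clear(a), holding(c), ontable(f)}

== RESULT ==
["clear(a)", "holding(c)", "ontable(f)"]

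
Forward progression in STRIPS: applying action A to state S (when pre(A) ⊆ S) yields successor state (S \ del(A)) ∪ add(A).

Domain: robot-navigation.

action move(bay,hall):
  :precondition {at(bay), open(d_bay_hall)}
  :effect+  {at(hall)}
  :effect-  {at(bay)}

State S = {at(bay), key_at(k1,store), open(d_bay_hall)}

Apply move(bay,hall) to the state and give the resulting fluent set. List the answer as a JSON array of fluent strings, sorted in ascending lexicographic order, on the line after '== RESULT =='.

Compute (S \ del) ∪ add:
  pre ⊆ S: {at(bay), open(d_bay_hall)} ⊆ S  — applicable
  S \ del = {key_at(k1,store), open(d_bay_hall)}
  ∪ add   = {at(hall), key_at(k1,store), open(d_bay_hall)}

== RESULT ==
["at(hall)", "key_at(k1,store)", "open(d_bay_hall)"]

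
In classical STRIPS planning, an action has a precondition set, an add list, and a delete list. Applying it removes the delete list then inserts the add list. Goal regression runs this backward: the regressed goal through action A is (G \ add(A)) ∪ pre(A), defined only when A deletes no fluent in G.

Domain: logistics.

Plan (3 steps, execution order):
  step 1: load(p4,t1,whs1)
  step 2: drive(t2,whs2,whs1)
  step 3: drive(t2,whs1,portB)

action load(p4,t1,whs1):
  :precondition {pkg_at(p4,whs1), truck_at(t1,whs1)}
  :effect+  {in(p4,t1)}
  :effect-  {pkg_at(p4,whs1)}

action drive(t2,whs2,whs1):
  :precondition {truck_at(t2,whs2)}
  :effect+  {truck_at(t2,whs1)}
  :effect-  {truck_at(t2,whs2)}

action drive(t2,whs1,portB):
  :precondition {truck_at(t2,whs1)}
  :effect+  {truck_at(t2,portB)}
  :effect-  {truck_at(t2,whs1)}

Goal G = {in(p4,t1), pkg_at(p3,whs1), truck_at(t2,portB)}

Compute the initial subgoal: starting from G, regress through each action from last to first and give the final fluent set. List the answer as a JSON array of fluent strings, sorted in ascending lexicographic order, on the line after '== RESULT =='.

Regress step by step:
  through step 3 (drive(t2,whs1,portB)): drop {truck_at(t2,portB)}, keep {in(p4,t1), pkg_at(p3,whs1)}, require {truck_at(t2,whs1)}
    → {in(p4,t1), pkg_at(p3,whs1), truck_at(t2,whs1)}
  through step 2 (drive(t2,whs2,whs1)): drop {truck_at(t2,whs1)}, keep {in(p4,t1), pkg_at(p3,whs1)}, require {truck_at(t2,whs2)}
    → {in(p4,t1), pkg_at(p3,whs1), truck_at(t2,whs2)}
  through step 1 (load(p4,t1,whs1)): drop {in(p4,t1)}, keep {pkg_at(p3,whs1), truck_at(t2,whs2)}, require {pkg_at(p4,whs1), truck_at(t1,whs1)}
    → {pkg_at(p3,whs1), pkg_at(p4,whs1), truck_at(t1,whs1), truck_at(t2,whs2)}

== RESULT ==
["pkg_at(p3,whs1)", "pkg_at(p4,whs1)", "truck_at(t1,whs1)", "truck_at(t2,whs2)"]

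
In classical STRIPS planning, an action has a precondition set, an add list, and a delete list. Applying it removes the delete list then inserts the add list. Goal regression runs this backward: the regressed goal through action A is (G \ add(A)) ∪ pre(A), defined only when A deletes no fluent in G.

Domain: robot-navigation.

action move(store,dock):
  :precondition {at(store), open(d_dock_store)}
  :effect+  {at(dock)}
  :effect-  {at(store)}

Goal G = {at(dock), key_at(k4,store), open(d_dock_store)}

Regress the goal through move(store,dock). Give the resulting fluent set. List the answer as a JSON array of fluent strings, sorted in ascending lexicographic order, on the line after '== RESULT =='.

Regress:
  G ∩ del = {}  (empty — regression defined)
  G \ add = {at(dock), key_at(k4,store), open(d_dock_store)} \ {at(dock)} = {key_at(k4,store), open(d_dock_store)}
  ∪ pre   = {key_at(k4,store), open(d_dock_store)} ∪ {at(store), open(d_dock_store)}
          = {at(store), key_at(k4,store), open(d_dock_store)}

== RESULT ==
["at(store)", "key_at(k4,store)", "open(d_dock_store)"]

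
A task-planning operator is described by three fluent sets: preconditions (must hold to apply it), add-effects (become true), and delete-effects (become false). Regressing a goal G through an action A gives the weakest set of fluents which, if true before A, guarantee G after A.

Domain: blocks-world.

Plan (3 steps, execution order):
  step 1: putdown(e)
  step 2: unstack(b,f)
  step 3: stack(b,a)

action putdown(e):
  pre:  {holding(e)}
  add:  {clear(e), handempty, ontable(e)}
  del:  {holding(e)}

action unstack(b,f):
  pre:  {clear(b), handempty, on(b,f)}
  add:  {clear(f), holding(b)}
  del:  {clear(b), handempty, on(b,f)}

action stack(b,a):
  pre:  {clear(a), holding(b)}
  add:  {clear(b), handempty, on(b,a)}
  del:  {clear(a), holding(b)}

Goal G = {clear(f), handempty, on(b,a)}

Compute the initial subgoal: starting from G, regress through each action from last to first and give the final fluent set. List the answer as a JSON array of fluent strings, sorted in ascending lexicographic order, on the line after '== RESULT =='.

Regress step by step:
  through step 3 (stack(b,a)): drop {handempty, on(b,a)}, keep {clear(f)}, require {clear(a), holding(b)}
    → {clear(a), clear(f), holding(b)}
  through step 2 (unstack(b,f)): drop {clear(f), holding(b)}, keep {clear(a)}, require {clear(b), handempty, on(b,f)}
    → {clear(a), clear(b), handempty, on(b,f)}
  through step 1 (putdown(e)): drop {handempty}, keep {clear(a), clear(b), on(b,f)}, require {holding(e)}
    → {clear(a), clear(b), holding(e), on(b,f)}

== RESULT ==
["clear(a)", "clear(b)", "holding(e)", "on(b,f)"]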